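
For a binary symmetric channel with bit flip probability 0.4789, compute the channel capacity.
0.0013 bits

For a binary symmetric channel (BSC) with error probability p:
Capacity C = 1 - H(p) bits per symbol

where H(p) = -p log₂(p) - (1-p) log₂(1-p) is the binary entropy function.

H(0.4789) = 0.9987 bits
C = 1 - 0.9987 = 0.0013 bits per symbol

This means we can reliably transmit up to 0.0013 bits of information per channel use.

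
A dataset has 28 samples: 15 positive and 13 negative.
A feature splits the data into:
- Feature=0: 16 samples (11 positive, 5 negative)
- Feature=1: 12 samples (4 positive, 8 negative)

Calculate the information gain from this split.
0.0907 bits

Information Gain = H(Y) - H(Y|Feature)

Before split:
P(positive) = 15/28 = 0.5357
H(Y) = 0.9963 bits

After split:
Feature=0: H = 0.8960 bits (weight = 16/28)
Feature=1: H = 0.9183 bits (weight = 12/28)
H(Y|Feature) = (16/28)×0.8960 + (12/28)×0.9183 = 0.9056 bits

Information Gain = 0.9963 - 0.9056 = 0.0907 bits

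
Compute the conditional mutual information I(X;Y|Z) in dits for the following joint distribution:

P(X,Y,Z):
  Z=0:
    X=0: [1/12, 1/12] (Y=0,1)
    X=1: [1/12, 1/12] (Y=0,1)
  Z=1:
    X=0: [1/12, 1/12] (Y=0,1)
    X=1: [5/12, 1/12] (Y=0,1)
0.0148 dits

Conditional mutual information: I(X;Y|Z) = H(X|Z) + H(Y|Z) - H(X,Y|Z)

H(Z) = 0.2764
H(X,Z) = 0.5396 → H(X|Z) = 0.2632
H(Y,Z) = 0.5396 → H(Y|Z) = 0.2632
H(X,Y,Z) = 0.7879 → H(X,Y|Z) = 0.5115

I(X;Y|Z) = 0.2632 + 0.2632 - 0.5115 = 0.0148 dits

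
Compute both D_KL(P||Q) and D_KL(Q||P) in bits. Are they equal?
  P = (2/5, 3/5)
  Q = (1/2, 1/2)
D_KL(P||Q) = 0.0290, D_KL(Q||P) = 0.0294

KL divergence is not symmetric: D_KL(P||Q) ≠ D_KL(Q||P) in general.

D_KL(P||Q) = 0.0290 bits
D_KL(Q||P) = 0.0294 bits

No, they are not equal!

This asymmetry is why KL divergence is not a true distance metric.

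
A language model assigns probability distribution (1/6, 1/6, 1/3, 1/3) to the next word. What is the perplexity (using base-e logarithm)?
3.7798

Perplexity is e^H (or exp(H) for natural log).

First, H = -Σ p log p = 1.3297 nats
Perplexity = e^1.3297 = 3.7798

Interpretation: The model's uncertainty is equivalent to choosing uniformly among 3.8 options.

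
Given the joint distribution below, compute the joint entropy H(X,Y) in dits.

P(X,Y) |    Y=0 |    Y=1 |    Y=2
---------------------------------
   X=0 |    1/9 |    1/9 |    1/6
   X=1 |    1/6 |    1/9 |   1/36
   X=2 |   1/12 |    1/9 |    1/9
0.9227 dits

Joint entropy is H(X,Y) = -Σ_{x,y} p(x,y) log p(x,y).

Summing over all non-zero entries:
H(X,Y) = -[1/9·log_10(1/9) + 1/9·log_10(1/9) + 1/6·log_10(1/6) + 1/6·log_10(1/6) + 1/9·log_10(1/9) + 1/36·log_10(1/36) + 1/12·log_10(1/12) + 1/9·log_10(1/9) + 1/9·log_10(1/9)]
H(X,Y) = 0.9227 dits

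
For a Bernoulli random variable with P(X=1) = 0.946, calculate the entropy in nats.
0.2101 nats

The binary entropy function is:
H(p) = -p log(p) - (1-p) log(1-p)

H(0.946) = -0.946 × log_e(0.946) - 0.054 × log_e(0.054)
H(0.946) = 0.2101 nats

Note: Binary entropy is maximized at p=0.5 (H=1 bit) and minimized at p=0 or p=1 (H=0).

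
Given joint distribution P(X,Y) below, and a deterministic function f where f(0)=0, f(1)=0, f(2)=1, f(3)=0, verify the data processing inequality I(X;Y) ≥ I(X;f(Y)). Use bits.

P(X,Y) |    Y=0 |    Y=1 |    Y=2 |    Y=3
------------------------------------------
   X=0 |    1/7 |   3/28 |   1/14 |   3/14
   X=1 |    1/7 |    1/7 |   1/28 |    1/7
I(X;Y) = 0.0191, I(X;f(Y)) = 0.0061, inequality holds: 0.0191 ≥ 0.0061

Data Processing Inequality: For any Markov chain X → Y → Z, we have I(X;Y) ≥ I(X;Z).

Here Z = f(Y) is a deterministic function of Y, forming X → Y → Z.

Original I(X;Y) = 0.0191 bits

After applying f:
P(X,Z) where Z=f(Y):
- P(X,Z=0) = P(X,Y=0) + P(X,Y=1) + P(X,Y=3)
- P(X,Z=1) = P(X,Y=2)

I(X;Z) = I(X;f(Y)) = 0.0061 bits

Verification: 0.0191 ≥ 0.0061 ✓

Information cannot be created by processing; the function f can only lose information about X.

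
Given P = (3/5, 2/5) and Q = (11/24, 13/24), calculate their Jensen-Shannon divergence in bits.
0.0146 bits

Jensen-Shannon divergence is:
JSD(P||Q) = 0.5 × D_KL(P||M) + 0.5 × D_KL(Q||M)
where M = 0.5 × (P + Q) is the mixture distribution.

M = 0.5 × (3/5, 2/5) + 0.5 × (11/24, 13/24) = (0.529167, 0.470833)

D_KL(P||M) = 0.0147 bits
D_KL(Q||M) = 0.0145 bits

JSD(P||Q) = 0.5 × 0.0147 + 0.5 × 0.0145 = 0.0146 bits

Unlike KL divergence, JSD is symmetric and bounded: 0 ≤ JSD ≤ log(2).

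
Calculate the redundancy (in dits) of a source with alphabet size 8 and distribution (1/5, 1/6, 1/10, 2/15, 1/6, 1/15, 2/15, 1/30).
0.0429 dits

Redundancy measures how far a source is from maximum entropy:
R = H_max - H(X)

Maximum entropy for 8 symbols: H_max = log_10(8) = 0.9031 dits
Actual entropy: H(X) = 0.8602 dits
Redundancy: R = 0.9031 - 0.8602 = 0.0429 dits

This redundancy represents potential for compression: the source could be compressed by 0.0429 dits per symbol.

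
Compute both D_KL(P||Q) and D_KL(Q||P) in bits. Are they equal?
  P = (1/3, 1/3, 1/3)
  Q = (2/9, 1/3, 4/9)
D_KL(P||Q) = 0.0566, D_KL(Q||P) = 0.0545

KL divergence is not symmetric: D_KL(P||Q) ≠ D_KL(Q||P) in general.

D_KL(P||Q) = 0.0566 bits
D_KL(Q||P) = 0.0545 bits

No, they are not equal!

This asymmetry is why KL divergence is not a true distance metric.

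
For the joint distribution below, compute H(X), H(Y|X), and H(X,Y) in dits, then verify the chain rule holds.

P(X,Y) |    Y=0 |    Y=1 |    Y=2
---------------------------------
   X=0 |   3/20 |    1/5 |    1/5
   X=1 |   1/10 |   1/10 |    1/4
H(X,Y) = 0.7537, H(X) = 0.2989, H(Y|X) = 0.4548 (all in dits)

Chain rule: H(X,Y) = H(X) + H(Y|X)

Left side — joint entropy directly:
H(X,Y) = -Σ p(x,y) log p(x,y) = 0.7537 dits

Right side — compute H(Y|X) from the conditional distributions:
P(X) = (11/20, 9/20), so H(X) = 0.2989 dits
H(Y|X) = Σ_x P(X=x) · H(Y|X=x):
  P(Y|X=0) = (3/11, 4/11, 4/11), H(Y|X=0) = 0.4734, weight P(X=0) = 11/20
  P(Y|X=1) = (2/9, 2/9, 5/9), H(Y|X=1) = 0.4321, weight P(X=1) = 9/20
H(Y|X) = 0.4548 dits

H(X) + H(Y|X) = 0.2989 + 0.4548 = 0.7537 dits

Both sides equal 0.7537 dits. ✓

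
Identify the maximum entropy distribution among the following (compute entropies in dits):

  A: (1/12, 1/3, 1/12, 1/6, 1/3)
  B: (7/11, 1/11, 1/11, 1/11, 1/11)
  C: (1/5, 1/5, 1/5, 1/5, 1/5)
C

For a discrete distribution over n outcomes, entropy is maximized by the uniform distribution.

Computing entropies:
H(A) = 0.6276 dits
H(B) = 0.5036 dits
H(C) = 0.6990 dits

The uniform distribution (where all probabilities equal 1/5) achieves the maximum entropy of log_10(5) = 0.6990 dits.

Distribution C has the highest entropy.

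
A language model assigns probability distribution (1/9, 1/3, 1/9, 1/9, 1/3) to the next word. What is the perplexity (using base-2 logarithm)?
4.3267

Perplexity is 2^H (or exp(H) for natural log).

First, H = -Σ p log p = 2.1133 bits
Perplexity = 2^2.1133 = 4.3267

Interpretation: The model's uncertainty is equivalent to choosing uniformly among 4.3 options.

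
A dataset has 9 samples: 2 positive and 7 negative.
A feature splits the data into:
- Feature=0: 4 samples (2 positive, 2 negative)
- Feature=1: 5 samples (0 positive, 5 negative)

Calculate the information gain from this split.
0.3198 bits

Information Gain = H(Y) - H(Y|Feature)

Before split:
P(positive) = 2/9 = 0.2222
H(Y) = 0.7642 bits

After split:
Feature=0: H = 1.0000 bits (weight = 4/9)
Feature=1: H = 0.0000 bits (weight = 5/9)
H(Y|Feature) = (4/9)×1.0000 + (5/9)×0.0000 = 0.4444 bits

Information Gain = 0.7642 - 0.4444 = 0.3198 bits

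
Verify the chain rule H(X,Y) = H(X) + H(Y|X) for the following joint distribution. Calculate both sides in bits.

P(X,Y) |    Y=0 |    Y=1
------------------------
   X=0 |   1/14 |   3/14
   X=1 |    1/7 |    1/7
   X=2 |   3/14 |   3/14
H(X,Y) = 2.5027, H(X) = 1.5567, H(Y|X) = 0.9461 (all in bits)

Chain rule: H(X,Y) = H(X) + H(Y|X)

Left side — joint entropy directly:
H(X,Y) = -Σ p(x,y) log p(x,y) = 2.5027 bits

Right side — compute H(Y|X) from the conditional distributions:
P(X) = (2/7, 2/7, 3/7), so H(X) = 1.5567 bits
H(Y|X) = Σ_x P(X=x) · H(Y|X=x):
  P(Y|X=0) = (1/4, 3/4), H(Y|X=0) = 0.8113, weight P(X=0) = 2/7
  P(Y|X=1) = (1/2, 1/2), H(Y|X=1) = 1.0000, weight P(X=1) = 2/7
  P(Y|X=2) = (1/2, 1/2), H(Y|X=2) = 1.0000, weight P(X=2) = 3/7
H(Y|X) = 0.9461 bits

H(X) + H(Y|X) = 1.5567 + 0.9461 = 2.5027 bits

Both sides equal 2.5027 bits. ✓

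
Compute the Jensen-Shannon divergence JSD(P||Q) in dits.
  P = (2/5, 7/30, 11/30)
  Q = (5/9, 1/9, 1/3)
0.0077 dits

Jensen-Shannon divergence is:
JSD(P||Q) = 0.5 × D_KL(P||M) + 0.5 × D_KL(Q||M)
where M = 0.5 × (P + Q) is the mixture distribution.

M = 0.5 × (2/5, 7/30, 11/30) + 0.5 × (5/9, 1/9, 1/3) = (0.477778, 0.172222, 7/20)

D_KL(P||M) = 0.0073 dits
D_KL(Q||M) = 0.0082 dits

JSD(P||Q) = 0.5 × 0.0073 + 0.5 × 0.0082 = 0.0077 dits

Unlike KL divergence, JSD is symmetric and bounded: 0 ≤ JSD ≤ log(2).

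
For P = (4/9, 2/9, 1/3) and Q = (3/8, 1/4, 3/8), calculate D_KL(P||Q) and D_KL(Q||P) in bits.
D_KL(P||Q) = 0.0145, D_KL(Q||P) = 0.0143

KL divergence is not symmetric: D_KL(P||Q) ≠ D_KL(Q||P) in general.

D_KL(P||Q) = 0.0145 bits
D_KL(Q||P) = 0.0143 bits

No, they are not equal!

This asymmetry is why KL divergence is not a true distance metric.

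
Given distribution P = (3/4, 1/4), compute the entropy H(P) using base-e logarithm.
0.5623 nats

Shannon entropy is H(X) = -Σ p(x) log p(x).

For P = (3/4, 1/4):
H = -3/4 × log_e(3/4) -1/4 × log_e(1/4)
H = 0.5623 nats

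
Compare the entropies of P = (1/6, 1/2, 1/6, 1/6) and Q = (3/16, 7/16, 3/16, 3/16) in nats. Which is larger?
Q

Computing entropies in nats:
H(P) = 1.2425
H(Q) = 1.3033

Distribution Q has higher entropy.

Intuition: The distribution closer to uniform (more spread out) has higher entropy.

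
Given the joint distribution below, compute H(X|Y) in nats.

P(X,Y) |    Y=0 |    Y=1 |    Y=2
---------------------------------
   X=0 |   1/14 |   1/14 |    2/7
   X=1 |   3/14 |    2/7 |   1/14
0.5181 nats

Using the chain rule: H(X|Y) = H(X,Y) - H(Y)

First, compute H(X,Y) = 1.6115 nats

Marginal P(Y) = (2/7, 5/14, 5/14)
H(Y) = 1.0934 nats

H(X|Y) = H(X,Y) - H(Y) = 1.6115 - 1.0934 = 0.5181 nats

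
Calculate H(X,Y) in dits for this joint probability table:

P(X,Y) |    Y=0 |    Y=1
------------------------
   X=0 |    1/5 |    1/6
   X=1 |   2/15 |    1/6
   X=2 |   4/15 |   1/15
0.7473 dits

Joint entropy is H(X,Y) = -Σ_{x,y} p(x,y) log p(x,y).

Summing over all non-zero entries:
H(X,Y) = -[1/5·log_10(1/5) + 1/6·log_10(1/6) + 2/15·log_10(2/15) + 1/6·log_10(1/6) + 4/15·log_10(4/15) + 1/15·log_10(1/15)]
H(X,Y) = 0.7473 dits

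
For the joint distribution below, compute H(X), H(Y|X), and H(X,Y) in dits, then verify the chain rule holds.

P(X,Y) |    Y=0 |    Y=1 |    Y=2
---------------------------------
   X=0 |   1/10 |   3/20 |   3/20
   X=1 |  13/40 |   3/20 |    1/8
H(X,Y) = 0.7423, H(X) = 0.2923, H(Y|X) = 0.4500 (all in dits)

Chain rule: H(X,Y) = H(X) + H(Y|X)

Left side — joint entropy directly:
H(X,Y) = -Σ p(x,y) log p(x,y) = 0.7423 dits

Right side — compute H(Y|X) from the conditional distributions:
P(X) = (2/5, 3/5), so H(X) = 0.2923 dits
H(Y|X) = Σ_x P(X=x) · H(Y|X=x):
  P(Y|X=0) = (1/4, 3/8, 3/8), H(Y|X=0) = 0.4700, weight P(X=0) = 2/5
  P(Y|X=1) = (13/24, 1/4, 5/24), H(Y|X=1) = 0.4367, weight P(X=1) = 3/5
H(Y|X) = 0.4500 dits

H(X) + H(Y|X) = 0.2923 + 0.4500 = 0.7423 dits

Both sides equal 0.7423 dits. ✓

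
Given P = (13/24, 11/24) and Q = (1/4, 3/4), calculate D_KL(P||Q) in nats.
0.1931 nats

KL divergence: D_KL(P||Q) = Σ p(x) log(p(x)/q(x))

Computing term by term:
  x=0: 13/24 × log_e[(13/24)/(1/4)] = 13/24 × 0.7732 = 0.4188
  x=1: 11/24 × log_e[(11/24)/(3/4)] = 11/24 × -0.4925 = -0.2257

D_KL(P||Q) = 0.1931 nats

Note: KL divergence is always non-negative and equals 0 iff P = Q.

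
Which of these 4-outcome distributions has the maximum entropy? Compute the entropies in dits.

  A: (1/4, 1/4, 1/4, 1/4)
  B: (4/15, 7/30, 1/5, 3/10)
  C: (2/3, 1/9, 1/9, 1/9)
A

For a discrete distribution over n outcomes, entropy is maximized by the uniform distribution.

Computing entropies:
H(A) = 0.6021 dits
H(B) = 0.5972 dits
H(C) = 0.4355 dits

The uniform distribution (where all probabilities equal 1/4) achieves the maximum entropy of log_10(4) = 0.6021 dits.

Distribution A has the highest entropy.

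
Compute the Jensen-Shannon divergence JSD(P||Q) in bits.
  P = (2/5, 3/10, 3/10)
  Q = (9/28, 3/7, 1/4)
0.0130 bits

Jensen-Shannon divergence is:
JSD(P||Q) = 0.5 × D_KL(P||M) + 0.5 × D_KL(Q||M)
where M = 0.5 × (P + Q) is the mixture distribution.

M = 0.5 × (2/5, 3/10, 3/10) + 0.5 × (9/28, 3/7, 1/4) = (0.360714, 0.364286, 11/40)

D_KL(P||M) = 0.0133 bits
D_KL(Q||M) = 0.0126 bits

JSD(P||Q) = 0.5 × 0.0133 + 0.5 × 0.0126 = 0.0130 bits

Unlike KL divergence, JSD is symmetric and bounded: 0 ≤ JSD ≤ log(2).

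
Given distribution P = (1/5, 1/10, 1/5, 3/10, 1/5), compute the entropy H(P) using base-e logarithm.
1.5571 nats

Shannon entropy is H(X) = -Σ p(x) log p(x).

For P = (1/5, 1/10, 1/5, 3/10, 1/5):
H = -1/5 × log_e(1/5) -1/10 × log_e(1/10) -1/5 × log_e(1/5) -3/10 × log_e(3/10) -1/5 × log_e(1/5)
H = 1.5571 nats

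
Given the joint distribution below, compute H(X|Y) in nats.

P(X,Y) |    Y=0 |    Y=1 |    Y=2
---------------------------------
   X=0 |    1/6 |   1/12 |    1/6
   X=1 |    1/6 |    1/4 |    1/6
0.6495 nats

Using the chain rule: H(X|Y) = H(X,Y) - H(Y)

First, compute H(X,Y) = 1.7482 nats

Marginal P(Y) = (1/3, 1/3, 1/3)
H(Y) = 1.0986 nats

H(X|Y) = H(X,Y) - H(Y) = 1.7482 - 1.0986 = 0.6495 nats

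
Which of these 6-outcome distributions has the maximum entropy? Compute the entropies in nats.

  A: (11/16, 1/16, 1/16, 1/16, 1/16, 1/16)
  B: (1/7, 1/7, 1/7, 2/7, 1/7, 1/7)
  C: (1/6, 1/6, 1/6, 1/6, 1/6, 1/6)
C

For a discrete distribution over n outcomes, entropy is maximized by the uniform distribution.

Computing entropies:
H(A) = 1.1240 nats
H(B) = 1.7479 nats
H(C) = 1.7918 nats

The uniform distribution (where all probabilities equal 1/6) achieves the maximum entropy of log_e(6) = 1.7918 nats.

Distribution C has the highest entropy.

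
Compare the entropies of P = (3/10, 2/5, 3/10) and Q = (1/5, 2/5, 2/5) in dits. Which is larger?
P

Computing entropies in dits:
H(P) = 0.4729
H(Q) = 0.4581

Distribution P has higher entropy.

Intuition: The distribution closer to uniform (more spread out) has higher entropy.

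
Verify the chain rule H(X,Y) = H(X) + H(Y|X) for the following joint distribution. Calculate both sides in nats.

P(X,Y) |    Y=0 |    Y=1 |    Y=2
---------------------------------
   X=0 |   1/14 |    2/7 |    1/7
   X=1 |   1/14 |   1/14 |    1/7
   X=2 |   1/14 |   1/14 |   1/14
H(X,Y) = 2.0449, H(X) = 1.0346, H(Y|X) = 1.0103 (all in nats)

Chain rule: H(X,Y) = H(X) + H(Y|X)

Left side — joint entropy directly:
H(X,Y) = -Σ p(x,y) log p(x,y) = 2.0449 nats

Right side — compute H(Y|X) from the conditional distributions:
P(X) = (1/2, 2/7, 3/14), so H(X) = 1.0346 nats
H(Y|X) = Σ_x P(X=x) · H(Y|X=x):
  P(Y|X=0) = (1/7, 4/7, 2/7), H(Y|X=0) = 0.9557, weight P(X=0) = 1/2
  P(Y|X=1) = (1/4, 1/4, 1/2), H(Y|X=1) = 1.0397, weight P(X=1) = 2/7
  P(Y|X=2) = (1/3, 1/3, 1/3), H(Y|X=2) = 1.0986, weight P(X=2) = 3/14
H(Y|X) = 1.0103 nats

H(X) + H(Y|X) = 1.0346 + 1.0103 = 2.0449 nats

Both sides equal 2.0449 nats. ✓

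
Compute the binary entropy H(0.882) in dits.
0.1576 dits

The binary entropy function is:
H(p) = -p log(p) - (1-p) log(1-p)

H(0.882) = -0.882 × log_10(0.882) - 0.118 × log_10(0.118)
H(0.882) = 0.1576 dits

Note: Binary entropy is maximized at p=0.5 (H=1 bit) and minimized at p=0 or p=1 (H=0).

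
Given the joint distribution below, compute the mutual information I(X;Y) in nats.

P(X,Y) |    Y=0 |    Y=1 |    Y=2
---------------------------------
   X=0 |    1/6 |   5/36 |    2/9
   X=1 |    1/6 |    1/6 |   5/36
0.0094 nats

Mutual information: I(X;Y) = H(X) + H(Y) - H(X,Y)

Marginals:
P(X) = (19/36, 17/36), H(X) = 0.6916 nats
P(Y) = (1/3, 11/36, 13/36), H(Y) = 1.0963 nats

Joint entropy: H(X,Y) = 1.7785 nats

I(X;Y) = 0.6916 + 1.0963 - 1.7785 = 0.0094 nats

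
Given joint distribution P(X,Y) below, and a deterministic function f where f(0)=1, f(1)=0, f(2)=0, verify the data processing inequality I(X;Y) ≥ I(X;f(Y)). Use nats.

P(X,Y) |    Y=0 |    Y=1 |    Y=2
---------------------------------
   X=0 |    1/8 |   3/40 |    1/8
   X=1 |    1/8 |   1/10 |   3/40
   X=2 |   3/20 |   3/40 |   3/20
I(X;Y) = 0.0128, I(X;f(Y)) = 0.0003, inequality holds: 0.0128 ≥ 0.0003

Data Processing Inequality: For any Markov chain X → Y → Z, we have I(X;Y) ≥ I(X;Z).

Here Z = f(Y) is a deterministic function of Y, forming X → Y → Z.

Original I(X;Y) = 0.0128 nats

After applying f:
P(X,Z) where Z=f(Y):
- P(X,Z=0) = P(X,Y=1) + P(X,Y=2)
- P(X,Z=1) = P(X,Y=0)

I(X;Z) = I(X;f(Y)) = 0.0003 nats

Verification: 0.0128 ≥ 0.0003 ✓

Information cannot be created by processing; the function f can only lose information about X.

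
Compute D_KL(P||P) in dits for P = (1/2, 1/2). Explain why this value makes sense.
0.0000 dits

KL divergence satisfies the Gibbs inequality: D_KL(P||Q) ≥ 0 for all distributions P, Q.

D_KL(P||Q) = Σ p(x) log(p(x)/q(x))
Each term is p(x) × log_10(p(x)/p(x)) = p(x) × log_10(1) = 0, so the sum is 0.
D_KL(P||Q) = 0.0000 dits

When P = Q, the KL divergence is exactly 0, as there is no 'divergence' between identical distributions.

This non-negativity is a fundamental property: relative entropy cannot be negative because it measures how different Q is from P.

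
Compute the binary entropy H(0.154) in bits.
0.6198 bits

The binary entropy function is:
H(p) = -p log(p) - (1-p) log(1-p)

H(0.154) = -0.154 × log_2(0.154) - 0.846 × log_2(0.846)
H(0.154) = 0.6198 bits

Note: Binary entropy is maximized at p=0.5 (H=1 bit) and minimized at p=0 or p=1 (H=0).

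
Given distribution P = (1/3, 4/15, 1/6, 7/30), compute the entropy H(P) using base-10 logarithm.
0.5893 dits

Shannon entropy is H(X) = -Σ p(x) log p(x).

For P = (1/3, 4/15, 1/6, 7/30):
H = -1/3 × log_10(1/3) -4/15 × log_10(4/15) -1/6 × log_10(1/6) -7/30 × log_10(7/30)
H = 0.5893 dits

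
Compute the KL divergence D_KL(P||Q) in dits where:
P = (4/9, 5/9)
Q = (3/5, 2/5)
0.0213 dits

KL divergence: D_KL(P||Q) = Σ p(x) log(p(x)/q(x))

Computing term by term:
  x=0: 4/9 × log_10[(4/9)/(3/5)] = 4/9 × -0.1303 = -0.0579
  x=1: 5/9 × log_10[(5/9)/(2/5)] = 5/9 × 0.1427 = 0.0793

D_KL(P||Q) = 0.0213 dits

Note: KL divergence is always non-negative and equals 0 iff P = Q.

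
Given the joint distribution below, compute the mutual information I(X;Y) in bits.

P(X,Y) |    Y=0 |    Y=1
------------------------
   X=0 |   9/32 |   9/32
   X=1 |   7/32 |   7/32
0.0000 bits

Mutual information: I(X;Y) = H(X) + H(Y) - H(X,Y)

Marginals:
P(X) = (9/16, 7/16), H(X) = 0.9887 bits
P(Y) = (1/2, 1/2), H(Y) = 1.0000 bits

Joint entropy: H(X,Y) = 1.9887 bits

I(X;Y) = 0.9887 + 1.0000 - 1.9887 = 0.0000 bits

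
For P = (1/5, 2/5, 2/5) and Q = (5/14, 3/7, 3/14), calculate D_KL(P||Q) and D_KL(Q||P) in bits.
D_KL(P||Q) = 0.1531, D_KL(Q||P) = 0.1485

KL divergence is not symmetric: D_KL(P||Q) ≠ D_KL(Q||P) in general.

D_KL(P||Q) = 0.1531 bits
D_KL(Q||P) = 0.1485 bits

No, they are not equal!

This asymmetry is why KL divergence is not a true distance metric.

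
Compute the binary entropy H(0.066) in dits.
0.1056 dits

The binary entropy function is:
H(p) = -p log(p) - (1-p) log(1-p)

H(0.066) = -0.066 × log_10(0.066) - 0.934 × log_10(0.934)
H(0.066) = 0.1056 dits

Note: Binary entropy is maximized at p=0.5 (H=1 bit) and minimized at p=0 or p=1 (H=0).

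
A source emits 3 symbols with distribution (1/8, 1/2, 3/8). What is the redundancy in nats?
0.1243 nats

Redundancy measures how far a source is from maximum entropy:
R = H_max - H(X)

Maximum entropy for 3 symbols: H_max = log_e(3) = 1.0986 nats
Actual entropy: H(X) = 0.9743 nats
Redundancy: R = 1.0986 - 0.9743 = 0.1243 nats

This redundancy represents potential for compression: the source could be compressed by 0.1243 nats per symbol.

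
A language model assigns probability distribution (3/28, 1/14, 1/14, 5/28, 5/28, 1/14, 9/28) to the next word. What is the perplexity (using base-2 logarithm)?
5.9591

Perplexity is 2^H (or exp(H) for natural log).

First, H = -Σ p log p = 2.5751 bits
Perplexity = 2^2.5751 = 5.9591

Interpretation: The model's uncertainty is equivalent to choosing uniformly among 6.0 options.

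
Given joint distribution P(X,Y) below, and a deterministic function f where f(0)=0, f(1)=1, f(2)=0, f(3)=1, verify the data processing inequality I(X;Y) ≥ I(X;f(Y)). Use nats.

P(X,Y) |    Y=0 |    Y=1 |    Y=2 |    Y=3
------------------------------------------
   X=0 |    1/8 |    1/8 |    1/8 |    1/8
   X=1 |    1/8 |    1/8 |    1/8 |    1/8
I(X;Y) = 0.0000, I(X;f(Y)) = 0.0000, inequality holds: 0.0000 ≥ 0.0000

Data Processing Inequality: For any Markov chain X → Y → Z, we have I(X;Y) ≥ I(X;Z).

Here Z = f(Y) is a deterministic function of Y, forming X → Y → Z.

Original I(X;Y) = 0.0000 nats

After applying f:
P(X,Z) where Z=f(Y):
- P(X,Z=0) = P(X,Y=0) + P(X,Y=2)
- P(X,Z=1) = P(X,Y=1) + P(X,Y=3)

I(X;Z) = I(X;f(Y)) = 0.0000 nats

Verification: 0.0000 ≥ 0.0000 ✓

Information cannot be created by processing; the function f can only lose information about X.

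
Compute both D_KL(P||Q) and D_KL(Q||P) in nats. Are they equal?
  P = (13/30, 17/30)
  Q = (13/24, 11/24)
D_KL(P||Q) = 0.0235, D_KL(Q||P) = 0.0236

KL divergence is not symmetric: D_KL(P||Q) ≠ D_KL(Q||P) in general.

D_KL(P||Q) = 0.0235 nats
D_KL(Q||P) = 0.0236 nats

No, they are not equal!

This asymmetry is why KL divergence is not a true distance metric.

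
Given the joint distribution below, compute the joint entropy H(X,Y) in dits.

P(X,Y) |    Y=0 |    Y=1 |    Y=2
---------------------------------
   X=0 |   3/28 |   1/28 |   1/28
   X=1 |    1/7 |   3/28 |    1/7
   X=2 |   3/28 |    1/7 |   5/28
0.9110 dits

Joint entropy is H(X,Y) = -Σ_{x,y} p(x,y) log p(x,y).

Summing over all non-zero entries:
H(X,Y) = -[3/28·log_10(3/28) + 1/28·log_10(1/28) + 1/28·log_10(1/28) + 1/7·log_10(1/7) + 3/28·log_10(3/28) + 1/7·log_10(1/7) + 3/28·log_10(3/28) + 1/7·log_10(1/7) + 5/28·log_10(5/28)]
H(X,Y) = 0.9110 dits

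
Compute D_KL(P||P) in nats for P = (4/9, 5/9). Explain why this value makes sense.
0.0000 nats

KL divergence satisfies the Gibbs inequality: D_KL(P||Q) ≥ 0 for all distributions P, Q.

D_KL(P||Q) = Σ p(x) log(p(x)/q(x))
Each term is p(x) × log_e(p(x)/p(x)) = p(x) × log_e(1) = 0, so the sum is 0.
D_KL(P||Q) = 0.0000 nats

When P = Q, the KL divergence is exactly 0, as there is no 'divergence' between identical distributions.

This non-negativity is a fundamental property: relative entropy cannot be negative because it measures how different Q is from P.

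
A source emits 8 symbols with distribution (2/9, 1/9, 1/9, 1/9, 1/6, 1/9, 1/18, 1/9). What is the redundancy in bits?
0.0942 bits

Redundancy measures how far a source is from maximum entropy:
R = H_max - H(X)

Maximum entropy for 8 symbols: H_max = log_2(8) = 3.0000 bits
Actual entropy: H(X) = 2.9058 bits
Redundancy: R = 3.0000 - 2.9058 = 0.0942 bits

This redundancy represents potential for compression: the source could be compressed by 0.0942 bits per symbol.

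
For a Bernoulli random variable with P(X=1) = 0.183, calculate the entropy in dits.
0.2067 dits

The binary entropy function is:
H(p) = -p log(p) - (1-p) log(1-p)

H(0.183) = -0.183 × log_10(0.183) - 0.817 × log_10(0.817)
H(0.183) = 0.2067 dits

Note: Binary entropy is maximized at p=0.5 (H=1 bit) and minimized at p=0 or p=1 (H=0).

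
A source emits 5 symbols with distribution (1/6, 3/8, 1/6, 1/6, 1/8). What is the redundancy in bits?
0.1238 bits

Redundancy measures how far a source is from maximum entropy:
R = H_max - H(X)

Maximum entropy for 5 symbols: H_max = log_2(5) = 2.3219 bits
Actual entropy: H(X) = 2.1981 bits
Redundancy: R = 2.3219 - 2.1981 = 0.1238 bits

This redundancy represents potential for compression: the source could be compressed by 0.1238 bits per symbol.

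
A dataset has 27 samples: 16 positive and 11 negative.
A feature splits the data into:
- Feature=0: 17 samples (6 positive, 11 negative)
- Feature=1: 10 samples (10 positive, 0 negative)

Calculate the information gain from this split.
0.3854 bits

Information Gain = H(Y) - H(Y|Feature)

Before split:
P(positive) = 16/27 = 0.5926
H(Y) = 0.9751 bits

After split:
Feature=0: H = 0.9367 bits (weight = 17/27)
Feature=1: H = 0.0000 bits (weight = 10/27)
H(Y|Feature) = (17/27)×0.9367 + (10/27)×0.0000 = 0.5898 bits

Information Gain = 0.9751 - 0.5898 = 0.3854 bits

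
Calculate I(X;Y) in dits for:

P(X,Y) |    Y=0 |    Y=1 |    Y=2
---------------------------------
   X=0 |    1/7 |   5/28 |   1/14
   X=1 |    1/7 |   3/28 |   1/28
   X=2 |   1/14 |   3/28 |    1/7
0.0238 dits

Mutual information: I(X;Y) = H(X) + H(Y) - H(X,Y)

Marginals:
P(X) = (11/28, 2/7, 9/28), H(X) = 0.4733 dits
P(Y) = (5/14, 11/28, 1/4), H(Y) = 0.4696 dits

Joint entropy: H(X,Y) = 0.9191 dits

I(X;Y) = 0.4733 + 0.4696 - 0.9191 = 0.0238 dits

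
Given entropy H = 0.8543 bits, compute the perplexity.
1.8079

Perplexity is 2^H (or exp(H) for natural log).

H = 0.8543 bits
Perplexity = 2^0.8543 = 1.8079

Interpretation: The model's uncertainty is equivalent to choosing uniformly among 1.8 options.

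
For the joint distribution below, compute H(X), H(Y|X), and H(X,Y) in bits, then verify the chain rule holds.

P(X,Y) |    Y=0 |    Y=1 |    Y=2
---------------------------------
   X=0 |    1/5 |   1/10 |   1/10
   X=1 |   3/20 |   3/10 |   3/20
H(X,Y) = 2.4710, H(X) = 0.9710, H(Y|X) = 1.5000 (all in bits)

Chain rule: H(X,Y) = H(X) + H(Y|X)

Left side — joint entropy directly:
H(X,Y) = -Σ p(x,y) log p(x,y) = 2.4710 bits

Right side — compute H(Y|X) from the conditional distributions:
P(X) = (2/5, 3/5), so H(X) = 0.9710 bits
H(Y|X) = Σ_x P(X=x) · H(Y|X=x):
  P(Y|X=0) = (1/2, 1/4, 1/4), H(Y|X=0) = 1.5000, weight P(X=0) = 2/5
  P(Y|X=1) = (1/4, 1/2, 1/4), H(Y|X=1) = 1.5000, weight P(X=1) = 3/5
H(Y|X) = 1.5000 bits

H(X) + H(Y|X) = 0.9710 + 1.5000 = 2.4710 bits

Both sides equal 2.4710 bits. ✓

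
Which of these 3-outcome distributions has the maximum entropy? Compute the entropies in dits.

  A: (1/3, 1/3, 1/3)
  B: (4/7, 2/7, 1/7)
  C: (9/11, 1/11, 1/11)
A

For a discrete distribution over n outcomes, entropy is maximized by the uniform distribution.

Computing entropies:
H(A) = 0.4771 dits
H(B) = 0.4151 dits
H(C) = 0.2606 dits

The uniform distribution (where all probabilities equal 1/3) achieves the maximum entropy of log_10(3) = 0.4771 dits.

Distribution A has the highest entropy.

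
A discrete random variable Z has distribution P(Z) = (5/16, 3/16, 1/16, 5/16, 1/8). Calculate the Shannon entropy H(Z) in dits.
0.6402 dits

Shannon entropy is H(X) = -Σ p(x) log p(x).

For P = (5/16, 3/16, 1/16, 5/16, 1/8):
H = -5/16 × log_10(5/16) -3/16 × log_10(3/16) -1/16 × log_10(1/16) -5/16 × log_10(5/16) -1/8 × log_10(1/8)
H = 0.6402 dits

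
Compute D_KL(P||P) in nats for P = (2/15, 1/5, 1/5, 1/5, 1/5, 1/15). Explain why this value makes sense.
0.0000 nats

KL divergence satisfies the Gibbs inequality: D_KL(P||Q) ≥ 0 for all distributions P, Q.

D_KL(P||Q) = Σ p(x) log(p(x)/q(x))
Each term is p(x) × log_e(p(x)/p(x)) = p(x) × log_e(1) = 0, so the sum is 0.
D_KL(P||Q) = 0.0000 nats

When P = Q, the KL divergence is exactly 0, as there is no 'divergence' between identical distributions.

This non-negativity is a fundamental property: relative entropy cannot be negative because it measures how different Q is from P.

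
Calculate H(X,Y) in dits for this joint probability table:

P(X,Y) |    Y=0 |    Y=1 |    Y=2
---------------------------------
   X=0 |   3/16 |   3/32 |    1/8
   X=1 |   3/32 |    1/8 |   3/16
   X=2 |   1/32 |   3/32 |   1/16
0.9098 dits

Joint entropy is H(X,Y) = -Σ_{x,y} p(x,y) log p(x,y).

Summing over all non-zero entries:
H(X,Y) = -[3/16·log_10(3/16) + 3/32·log_10(3/32) + 1/8·log_10(1/8) + 3/32·log_10(3/32) + 1/8·log_10(1/8) + 3/16·log_10(3/16) + 1/32·log_10(1/32) + 3/32·log_10(3/32) + 1/16·log_10(1/16)]
H(X,Y) = 0.9098 dits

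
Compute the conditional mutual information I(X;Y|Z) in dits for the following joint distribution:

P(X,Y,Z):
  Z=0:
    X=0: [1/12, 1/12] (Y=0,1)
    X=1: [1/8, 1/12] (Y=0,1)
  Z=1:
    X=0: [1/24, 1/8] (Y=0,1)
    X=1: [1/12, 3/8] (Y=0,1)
0.0016 dits

Conditional mutual information: I(X;Y|Z) = H(X|Z) + H(Y|Z) - H(X,Y|Z)

H(Z) = 0.2873
H(X,Z) = 0.5566 → H(X|Z) = 0.2693
H(Y,Z) = 0.5350 → H(Y|Z) = 0.2477
H(X,Y,Z) = 0.8027 → H(X,Y|Z) = 0.5154

I(X;Y|Z) = 0.2693 + 0.2477 - 0.5154 = 0.0016 dits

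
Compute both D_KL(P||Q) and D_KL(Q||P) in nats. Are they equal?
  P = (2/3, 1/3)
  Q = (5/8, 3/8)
D_KL(P||Q) = 0.0038, D_KL(Q||P) = 0.0038

KL divergence is not symmetric: D_KL(P||Q) ≠ D_KL(Q||P) in general.

D_KL(P||Q) = 0.0038 nats
D_KL(Q||P) = 0.0038 nats

In this case they happen to be equal (to 4 decimal places).

This asymmetry is why KL divergence is not a true distance metric.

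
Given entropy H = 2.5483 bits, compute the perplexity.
5.8494

Perplexity is 2^H (or exp(H) for natural log).

H = 2.5483 bits
Perplexity = 2^2.5483 = 5.8494

Interpretation: The model's uncertainty is equivalent to choosing uniformly among 5.8 options.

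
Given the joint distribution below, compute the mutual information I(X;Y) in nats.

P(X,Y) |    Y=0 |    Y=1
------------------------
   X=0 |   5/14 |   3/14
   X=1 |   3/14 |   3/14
0.0078 nats

Mutual information: I(X;Y) = H(X) + H(Y) - H(X,Y)

Marginals:
P(X) = (4/7, 3/7), H(X) = 0.6829 nats
P(Y) = (4/7, 3/7), H(Y) = 0.6829 nats

Joint entropy: H(X,Y) = 1.3580 nats

I(X;Y) = 0.6829 + 0.6829 - 1.3580 = 0.0078 nats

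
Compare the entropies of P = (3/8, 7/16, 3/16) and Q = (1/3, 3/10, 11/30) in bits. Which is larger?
Q

Computing entropies in bits:
H(P) = 1.5052
H(Q) = 1.5801

Distribution Q has higher entropy.

Intuition: The distribution closer to uniform (more spread out) has higher entropy.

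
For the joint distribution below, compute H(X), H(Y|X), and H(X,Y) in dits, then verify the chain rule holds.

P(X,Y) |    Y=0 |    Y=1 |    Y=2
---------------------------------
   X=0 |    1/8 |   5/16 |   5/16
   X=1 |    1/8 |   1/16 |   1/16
H(X,Y) = 0.6920, H(X) = 0.2442, H(Y|X) = 0.4478 (all in dits)

Chain rule: H(X,Y) = H(X) + H(Y|X)

Left side — joint entropy directly:
H(X,Y) = -Σ p(x,y) log p(x,y) = 0.6920 dits

Right side — compute H(Y|X) from the conditional distributions:
P(X) = (3/4, 1/4), so H(X) = 0.2442 dits
H(Y|X) = Σ_x P(X=x) · H(Y|X=x):
  P(Y|X=0) = (1/6, 5/12, 5/12), H(Y|X=0) = 0.4465, weight P(X=0) = 3/4
  P(Y|X=1) = (1/2, 1/4, 1/4), H(Y|X=1) = 0.4515, weight P(X=1) = 1/4
H(Y|X) = 0.4478 dits

H(X) + H(Y|X) = 0.2442 + 0.4478 = 0.6920 dits

Both sides equal 0.6920 dits. ✓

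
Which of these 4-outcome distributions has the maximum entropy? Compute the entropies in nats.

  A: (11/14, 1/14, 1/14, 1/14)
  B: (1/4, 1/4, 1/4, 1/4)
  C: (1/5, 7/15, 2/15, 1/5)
B

For a discrete distribution over n outcomes, entropy is maximized by the uniform distribution.

Computing entropies:
H(A) = 0.7550 nats
H(B) = 1.3863 nats
H(C) = 1.2681 nats

The uniform distribution (where all probabilities equal 1/4) achieves the maximum entropy of log_e(4) = 1.3863 nats.

Distribution B has the highest entropy.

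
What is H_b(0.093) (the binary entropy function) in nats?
0.3094 nats

The binary entropy function is:
H(p) = -p log(p) - (1-p) log(1-p)

H(0.093) = -0.093 × log_e(0.093) - 0.907 × log_e(0.907)
H(0.093) = 0.3094 nats

Note: Binary entropy is maximized at p=0.5 (H=1 bit) and minimized at p=0 or p=1 (H=0).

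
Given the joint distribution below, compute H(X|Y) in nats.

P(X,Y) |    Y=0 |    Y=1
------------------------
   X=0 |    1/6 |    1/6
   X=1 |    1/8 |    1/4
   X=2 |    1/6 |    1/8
1.0726 nats

Using the chain rule: H(X|Y) = H(X,Y) - H(Y)

First, compute H(X,Y) = 1.7623 nats

Marginal P(Y) = (11/24, 13/24)
H(Y) = 0.6897 nats

H(X|Y) = H(X,Y) - H(Y) = 1.7623 - 0.6897 = 1.0726 nats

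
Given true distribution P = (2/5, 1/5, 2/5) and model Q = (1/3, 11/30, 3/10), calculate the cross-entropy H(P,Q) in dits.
0.4871 dits

Cross-entropy: H(P,Q) = -Σ p(x) log q(x)

Alternatively: H(P,Q) = H(P) + D_KL(P||Q)
H(P) = 0.4581 dits
D_KL(P||Q) = 0.0290 dits

H(P,Q) = 0.4581 + 0.0290 = 0.4871 dits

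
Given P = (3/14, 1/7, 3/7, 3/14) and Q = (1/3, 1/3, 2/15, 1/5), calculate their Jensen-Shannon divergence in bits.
0.0967 bits

Jensen-Shannon divergence is:
JSD(P||Q) = 0.5 × D_KL(P||M) + 0.5 × D_KL(Q||M)
where M = 0.5 × (P + Q) is the mixture distribution.

M = 0.5 × (3/14, 1/7, 3/7, 3/14) + 0.5 × (1/3, 1/3, 2/15, 1/5) = (0.27381, 5/21, 0.280952, 0.207143)

D_KL(P||M) = 0.0905 bits
D_KL(Q||M) = 0.1029 bits

JSD(P||Q) = 0.5 × 0.0905 + 0.5 × 0.1029 = 0.0967 bits

Unlike KL divergence, JSD is symmetric and bounded: 0 ≤ JSD ≤ log(2).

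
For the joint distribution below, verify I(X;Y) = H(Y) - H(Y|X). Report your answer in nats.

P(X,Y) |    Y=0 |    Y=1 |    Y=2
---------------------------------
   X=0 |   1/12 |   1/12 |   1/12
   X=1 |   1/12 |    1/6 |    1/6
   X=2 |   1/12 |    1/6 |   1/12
I(X;Y) = 0.0168 nats

Mutual information has multiple equivalent forms:
- I(X;Y) = H(X) - H(X|Y)
- I(X;Y) = H(Y) - H(Y|X)
- I(X;Y) = H(X) + H(Y) - H(X,Y)

Computing all quantities:
H(X) = 1.0776, H(Y) = 1.0776, H(X,Y) = 2.1383
H(X|Y) = 1.0608, H(Y|X) = 1.0608

Verification:
H(X) - H(X|Y) = 1.0776 - 1.0608 = 0.0168
H(Y) - H(Y|X) = 1.0776 - 1.0608 = 0.0168
H(X) + H(Y) - H(X,Y) = 1.0776 + 1.0776 - 2.1383 = 0.0168

All forms give I(X;Y) = 0.0168 nats. ✓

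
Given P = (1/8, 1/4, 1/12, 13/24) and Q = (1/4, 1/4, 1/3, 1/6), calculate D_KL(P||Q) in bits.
0.6294 bits

KL divergence: D_KL(P||Q) = Σ p(x) log(p(x)/q(x))

Computing term by term:
  x=0: 1/8 × log_2[(1/8)/(1/4)] = 1/8 × -1.0000 = -0.1250
  x=1: 1/4 × log_2[(1/4)/(1/4)] = 1/4 × 0.0000 = 0.0000
  x=2: 1/12 × log_2[(1/12)/(1/3)] = 1/12 × -2.0000 = -0.1667
  x=3: 13/24 × log_2[(13/24)/(1/6)] = 13/24 × 1.7004 = 0.9211

D_KL(P||Q) = 0.6294 bits

Note: KL divergence is always non-negative and equals 0 iff P = Q.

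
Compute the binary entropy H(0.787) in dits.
0.2249 dits

The binary entropy function is:
H(p) = -p log(p) - (1-p) log(1-p)

H(0.787) = -0.787 × log_10(0.787) - 0.213 × log_10(0.213)
H(0.787) = 0.2249 dits

Note: Binary entropy is maximized at p=0.5 (H=1 bit) and minimized at p=0 or p=1 (H=0).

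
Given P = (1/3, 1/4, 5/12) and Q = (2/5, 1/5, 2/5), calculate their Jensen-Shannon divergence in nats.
0.0030 nats

Jensen-Shannon divergence is:
JSD(P||Q) = 0.5 × D_KL(P||M) + 0.5 × D_KL(Q||M)
where M = 0.5 × (P + Q) is the mixture distribution.

M = 0.5 × (1/3, 1/4, 5/12) + 0.5 × (2/5, 1/5, 2/5) = (11/30, 9/40, 0.408333)

D_KL(P||M) = 0.0030 nats
D_KL(Q||M) = 0.0030 nats

JSD(P||Q) = 0.5 × 0.0030 + 0.5 × 0.0030 = 0.0030 nats

Unlike KL divergence, JSD is symmetric and bounded: 0 ≤ JSD ≤ log(2).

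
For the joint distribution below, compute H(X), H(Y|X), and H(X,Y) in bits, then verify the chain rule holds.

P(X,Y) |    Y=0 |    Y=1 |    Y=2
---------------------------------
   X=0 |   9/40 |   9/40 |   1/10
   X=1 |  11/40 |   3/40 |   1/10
H(X,Y) = 2.4252, H(X) = 0.9928, H(Y|X) = 1.4325 (all in bits)

Chain rule: H(X,Y) = H(X) + H(Y|X)

Left side — joint entropy directly:
H(X,Y) = -Σ p(x,y) log p(x,y) = 2.4252 bits

Right side — compute H(Y|X) from the conditional distributions:
P(X) = (11/20, 9/20), so H(X) = 0.9928 bits
H(Y|X) = Σ_x P(X=x) · H(Y|X=x):
  P(Y|X=0) = (9/22, 9/22, 2/11), H(Y|X=0) = 1.5022, weight P(X=0) = 11/20
  P(Y|X=1) = (11/18, 1/6, 2/9), H(Y|X=1) = 1.3472, weight P(X=1) = 9/20
H(Y|X) = 1.4325 bits

H(X) + H(Y|X) = 0.9928 + 1.4325 = 2.4252 bits

Both sides equal 2.4252 bits. ✓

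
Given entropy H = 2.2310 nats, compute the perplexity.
9.3092

Perplexity is e^H (or exp(H) for natural log).

H = 2.2310 nats
Perplexity = e^2.2310 = 9.3092

Interpretation: The model's uncertainty is equivalent to choosing uniformly among 9.3 options.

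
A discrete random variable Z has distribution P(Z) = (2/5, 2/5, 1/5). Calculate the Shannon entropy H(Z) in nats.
1.0549 nats

Shannon entropy is H(X) = -Σ p(x) log p(x).

For P = (2/5, 2/5, 1/5):
H = -2/5 × log_e(2/5) -2/5 × log_e(2/5) -1/5 × log_e(1/5)
H = 1.0549 nats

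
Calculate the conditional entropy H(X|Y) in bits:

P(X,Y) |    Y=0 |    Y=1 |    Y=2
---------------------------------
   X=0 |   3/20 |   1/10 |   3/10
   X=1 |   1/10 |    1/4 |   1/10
0.8693 bits

Using the chain rule: H(X|Y) = H(X,Y) - H(Y)

First, compute H(X,Y) = 2.4282 bits

Marginal P(Y) = (1/4, 7/20, 2/5)
H(Y) = 1.5589 bits

H(X|Y) = H(X,Y) - H(Y) = 2.4282 - 1.5589 = 0.8693 bits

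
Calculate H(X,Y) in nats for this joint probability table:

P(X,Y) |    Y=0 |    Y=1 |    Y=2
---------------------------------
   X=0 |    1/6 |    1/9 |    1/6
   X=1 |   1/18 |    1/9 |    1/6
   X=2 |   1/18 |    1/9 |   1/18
2.1100 nats

Joint entropy is H(X,Y) = -Σ_{x,y} p(x,y) log p(x,y).

Summing over all non-zero entries:
H(X,Y) = -[1/6·log_e(1/6) + 1/9·log_e(1/9) + 1/6·log_e(1/6) + 1/18·log_e(1/18) + 1/9·log_e(1/9) + 1/6·log_e(1/6) + 1/18·log_e(1/18) + 1/9·log_e(1/9) + 1/18·log_e(1/18)]
H(X,Y) = 2.1100 nats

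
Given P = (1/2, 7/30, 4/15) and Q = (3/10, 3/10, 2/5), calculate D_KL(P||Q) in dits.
0.0385 dits

KL divergence: D_KL(P||Q) = Σ p(x) log(p(x)/q(x))

Computing term by term:
  x=0: 1/2 × log_10[(1/2)/(3/10)] = 1/2 × 0.2218 = 0.1109
  x=1: 7/30 × log_10[(7/30)/(3/10)] = 7/30 × -0.1091 = -0.0255
  x=2: 4/15 × log_10[(4/15)/(2/5)] = 4/15 × -0.1761 = -0.0470

D_KL(P||Q) = 0.0385 dits

Note: KL divergence is always non-negative and equals 0 iff P = Q.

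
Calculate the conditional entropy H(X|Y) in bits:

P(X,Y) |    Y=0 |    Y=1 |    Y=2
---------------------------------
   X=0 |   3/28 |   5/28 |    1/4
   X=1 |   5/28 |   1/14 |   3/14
0.9508 bits

Using the chain rule: H(X|Y) = H(X,Y) - H(Y)

First, compute H(X,Y) = 2.4811 bits

Marginal P(Y) = (2/7, 1/4, 13/28)
H(Y) = 1.5303 bits

H(X|Y) = H(X,Y) - H(Y) = 2.4811 - 1.5303 = 0.9508 bits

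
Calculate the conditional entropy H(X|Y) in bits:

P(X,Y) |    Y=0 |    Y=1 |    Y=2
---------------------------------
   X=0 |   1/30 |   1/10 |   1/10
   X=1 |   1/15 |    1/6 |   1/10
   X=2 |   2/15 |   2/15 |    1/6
1.5080 bits

Using the chain rule: H(X|Y) = H(X,Y) - H(Y)

First, compute H(X,Y) = 3.0574 bits

Marginal P(Y) = (7/30, 2/5, 11/30)
H(Y) = 1.5494 bits

H(X|Y) = H(X,Y) - H(Y) = 3.0574 - 1.5494 = 1.5080 bits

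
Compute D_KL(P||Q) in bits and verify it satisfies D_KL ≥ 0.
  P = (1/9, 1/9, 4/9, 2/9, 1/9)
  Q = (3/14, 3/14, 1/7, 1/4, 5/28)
0.4034 bits

KL divergence satisfies the Gibbs inequality: D_KL(P||Q) ≥ 0 for all distributions P, Q.

D_KL(P||Q) = Σ p(x) log(p(x)/q(x))
Term by term:
  x=0: 1/9 × log_2[(1/9)/(3/14)] = -0.1053
  x=1: 1/9 × log_2[(1/9)/(3/14)] = -0.1053
  x=2: 4/9 × log_2[(4/9)/(1/7)] = 0.7277
  x=3: 2/9 × log_2[(2/9)/(1/4)] = -0.0378
  x=4: 1/9 × log_2[(1/9)/(5/28)] = -0.0761
D_KL(P||Q) = 0.4034 bits

D_KL(P||Q) = 0.4034 ≥ 0 ✓

This non-negativity is a fundamental property: relative entropy cannot be negative because it measures how different Q is from P.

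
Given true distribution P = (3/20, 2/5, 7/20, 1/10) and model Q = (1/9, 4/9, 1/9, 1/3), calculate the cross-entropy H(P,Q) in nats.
1.5328 nats

Cross-entropy: H(P,Q) = -Σ p(x) log q(x)

Alternatively: H(P,Q) = H(P) + D_KL(P||Q)
H(P) = 1.2488 nats
D_KL(P||Q) = 0.2841 nats

H(P,Q) = 1.2488 + 0.2841 = 1.5328 nats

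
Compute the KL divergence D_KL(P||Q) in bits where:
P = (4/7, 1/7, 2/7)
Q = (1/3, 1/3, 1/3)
0.2062 bits

KL divergence: D_KL(P||Q) = Σ p(x) log(p(x)/q(x))

Computing term by term:
  x=0: 4/7 × log_2[(4/7)/(1/3)] = 4/7 × 0.7776 = 0.4443
  x=1: 1/7 × log_2[(1/7)/(1/3)] = 1/7 × -1.2224 = -0.1746
  x=2: 2/7 × log_2[(2/7)/(1/3)] = 2/7 × -0.2224 = -0.0635

D_KL(P||Q) = 0.2062 bits

Note: KL divergence is always non-negative and equals 0 iff P = Q.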